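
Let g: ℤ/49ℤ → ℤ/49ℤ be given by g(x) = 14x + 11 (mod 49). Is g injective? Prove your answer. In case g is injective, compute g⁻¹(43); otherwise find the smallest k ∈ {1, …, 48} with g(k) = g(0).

Recall that g is injective if g(s) = g(t) implies s = t.
We have gcd(14, 49) = 7 > 1. Taking s = 0 and t = 7: g(0) = 11 and g(7) = 14·7 + 11 = 109 ≡ 11 (mod 49).
So g(0) = g(7) while 0 ≠ 7, hence g is not injective.
Since g is not injective, we find the least positive k with g(k) = g(0): this means 14k ≡ 0 (mod 49), i.e. 49 ∣ 14k. Since gcd(14, 49) = 7, dividing through by 7 this holds exactly when 7 ∣ 2k, and as gcd(2, 7) = 1, exactly when 7 ∣ k.
The smallest positive such k is 7.

7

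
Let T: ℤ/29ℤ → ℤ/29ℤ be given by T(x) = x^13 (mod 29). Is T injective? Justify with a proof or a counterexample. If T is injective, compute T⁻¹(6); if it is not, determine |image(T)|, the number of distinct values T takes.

5

Since 29 is prime, the nonzero elements of ℤ/29ℤ form a cyclic group of order 28.
As gcd(13, 28) = 1, raising to the 13th power is a bijection on this group: if u^13 ≡ v^13 then (uv^{−1})^13 = 1, and the only element of order dividing gcd(13, 28) = 1 is 1, so u = v.
With T(0) = 0 this makes T injective on all of ℤ/29ℤ, hence bijective (finite equal-size domain and codomain). In particular T is injective.
Since T is injective, we find the preimage of 6. The inverse of x ↦ x^13 on (ℤ/29ℤ)^× is x ↦ x^13, because 13·13 = 169 = 6·28 + 1 ≡ 1 (mod 28) and x^{28} = 1 for x ≠ 0 (Fermat). So T⁻¹(6) = 6^13 mod 29.
Repeated squaring mod 29: 6^1 ≡ 6, 6^2 ≡ 6² = 36 ≡ 7, 6^4 ≡ 7² = 49 ≡ 20, 6^8 ≡ 20² = 400 ≡ 23. Since 13 = 8 + 4 + 1, 6^13 ≡ 23·20·6: 23·20 = 460 ≡ 25, then 25·6 = 150 ≡ 5. So 6^13 ≡ 5 (mod 29).
Hence T⁻¹(6) = 5.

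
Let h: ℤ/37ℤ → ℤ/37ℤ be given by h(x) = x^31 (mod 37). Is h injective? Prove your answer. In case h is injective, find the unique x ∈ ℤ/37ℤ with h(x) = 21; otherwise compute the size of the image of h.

25

Since 37 is prime, the nonzero elements of ℤ/37ℤ form a cyclic group of order 36.
As gcd(31, 36) = 1, raising to the 31st power is a bijection on this group: if x_1^31 ≡ x_2^31 then (x_1x_2^{−1})^31 = 1, and the only element of order dividing gcd(31, 36) = 1 is 1, so x_1 = x_2.
With h(0) = 0 this makes h injective on all of ℤ/37ℤ, hence bijective (finite equal-size domain and codomain). In particular h is injective.
Since h is injective, we find the preimage of 21. The inverse of x ↦ x^31 on (ℤ/37ℤ)^× is x ↦ x^7, because 31·7 = 217 = 6·36 + 1 ≡ 1 (mod 36) and x^{36} = 1 for x ≠ 0 (Fermat). So h⁻¹(21) = 21^7 mod 37.
Repeated squaring mod 37: 21^1 ≡ 21, 21^2 ≡ 21² = 441 ≡ 34, 21^4 ≡ 34² = 1156 ≡ 9. Since 7 = 4 + 2 + 1, 21^7 ≡ 9·34·21: 9·34 = 306 ≡ 10, then 10·21 = 210 ≡ 25. So 21^7 ≡ 25 (mod 37).
Hence h⁻¹(21) = 25.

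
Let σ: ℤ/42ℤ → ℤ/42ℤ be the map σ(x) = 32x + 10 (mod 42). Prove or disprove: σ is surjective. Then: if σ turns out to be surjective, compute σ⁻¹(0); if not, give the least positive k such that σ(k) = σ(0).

21

Since gcd(32, 42) = 2, we have 32x ≡ 0 (mod 2) for all x, so σ(x) ≡ 0 (mod 2).
But 1 ≢ 0 (mod 2), so 1 ∈ ℤ/42ℤ has no preimage. Thus σ is not surjective.
Since σ is not surjective, we find the least positive k with σ(k) = σ(0): this means 32k ≡ 0 (mod 42), i.e. 42 ∣ 32k. Since gcd(32, 42) = 2, dividing through by 2 this holds exactly when 21 ∣ 16k, and as gcd(16, 21) = 1, exactly when 21 ∣ k.
The smallest positive such k is 21.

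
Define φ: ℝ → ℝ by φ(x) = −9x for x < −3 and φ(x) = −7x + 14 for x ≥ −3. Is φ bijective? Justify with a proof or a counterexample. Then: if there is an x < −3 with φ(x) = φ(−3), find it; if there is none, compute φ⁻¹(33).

-35/9

Both pieces are strictly decreasing (slopes −9 and −7), so each is injective on its own interval.
The left piece maps (−∞, −3) onto (27, ∞); the right piece maps [−3, ∞) onto (−∞, 35].
These images overlap. In particular φ(−3) = 35 (right piece), and solving −9x = 35 on the left piece gives x = −35/9 < −3.
So φ(−35/9) = φ(−3) with −35/9 ≠ −3, and φ is not injective, hence not bijective. This x = −35/9 is the requested value below −3.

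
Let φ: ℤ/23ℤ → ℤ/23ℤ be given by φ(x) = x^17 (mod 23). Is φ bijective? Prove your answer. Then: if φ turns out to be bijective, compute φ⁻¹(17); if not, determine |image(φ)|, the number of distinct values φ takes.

10

Since 23 is prime, the nonzero elements of ℤ/23ℤ form a cyclic group of order 22.
As gcd(17, 22) = 1, raising to the 17th power is a bijection on this group: if x_1^17 ≡ x_2^17 then (x_1x_2^{−1})^17 = 1, and the only element of order dividing gcd(17, 22) = 1 is 1, so x_1 = x_2.
With φ(0) = 0 this makes φ injective on all of ℤ/23ℤ, hence bijective (finite equal-size domain and codomain). In particular φ is bijective.
Since φ is bijective, we find the preimage of 17. The inverse of x ↦ x^17 on (ℤ/23ℤ)^× is x ↦ x^13, because 17·13 = 221 = 10·22 + 1 ≡ 1 (mod 22) and x^{22} = 1 for x ≠ 0 (Fermat). So φ⁻¹(17) = 17^13 mod 23.
Repeated squaring mod 23: 17^1 ≡ 17, 17^2 ≡ 17² = 289 ≡ 13, 17^4 ≡ 13² = 169 ≡ 8, 17^8 ≡ 8² = 64 ≡ 18. Since 13 = 8 + 4 + 1, 17^13 ≡ 18·8·17: 18·8 = 144 ≡ 6, then 6·17 = 102 ≡ 10. So 17^13 ≡ 10 (mod 23).
Hence φ⁻¹(17) = 10.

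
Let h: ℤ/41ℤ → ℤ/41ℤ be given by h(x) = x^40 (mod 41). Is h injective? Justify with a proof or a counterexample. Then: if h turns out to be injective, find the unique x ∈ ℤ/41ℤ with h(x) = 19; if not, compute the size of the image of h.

2

h(1) = 1^40 = 1.
h(2): Repeated squaring mod 41: 2^1 ≡ 2, 2^2 ≡ 2² = 4, 2^4 ≡ 4² = 16, 2^8 ≡ 16² = 256 ≡ 10, 2^16 ≡ 10² = 100 ≡ 18, 2^32 ≡ 18² = 324 ≡ 37. Since 40 = 32 + 8, 2^40 ≡ 37·10: 37·10 = 370 ≡ 1. So 2^40 ≡ 1 (mod 41).
So h(1) = h(2) = 1 while 1 ≠ 2, therefore h is not injective.
Since h is not injective, we determine |image(h)|. Computing x^40 mod 41 for each x (by repeated squaring, reducing mod 41 at every step), the values h(0), h(1), …, h(40) are: 0, 1, 1, 1, 1, 1, 1, 1, 1, 1, 1, 1, 1, 1, 1, 1, 1, 1, 1, 1, 1, 1, 1, 1, 1, 1, 1, 1, 1, 1, 1, 1, 1, 1, 1, 1, 1, 1, 1, 1, 1.
The distinct values are {0, 1}; there are 2 of them.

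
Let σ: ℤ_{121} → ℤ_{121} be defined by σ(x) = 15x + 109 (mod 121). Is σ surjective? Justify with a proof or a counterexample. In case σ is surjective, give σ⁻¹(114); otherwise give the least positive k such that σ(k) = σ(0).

Since gcd(15, 121) = 1, 15 is invertible modulo 121. Euclid's algorithm: 121 = 8·15 + 1; back-substituting gives 1 = 113·15 − 14·121, so 15⁻¹ ≡ 113 (mod 121).
For any y ∈ ℤ_{121}, x = 113(y − 109) mod 121 satisfies σ(x) = 15·113(y − 109) + 109 ≡ y (since 15·113 ≡ 1 mod 121). So every y has a preimage.
Thus σ is surjective.
Since σ is surjective, we find σ⁻¹(114): we need 15x ≡ 114 − 109 ≡ 5 (mod 121). Using 15⁻¹ = 113: x ≡ 113·5 = 565 = 4·121 + 81, so x = 81.
Check: σ(81) = 15·81 + 109 = 1324 = 10·121 + 114 ≡ 114 (mod 121).

81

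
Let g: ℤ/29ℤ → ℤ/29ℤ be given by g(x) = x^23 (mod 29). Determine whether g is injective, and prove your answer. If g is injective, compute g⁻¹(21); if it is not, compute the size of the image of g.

26

Since 29 is prime, the nonzero elements of ℤ/29ℤ form a cyclic group of order 28.
As gcd(23, 28) = 1, raising to the 23rd power is a bijection on this group: if x_1^23 ≡ x_2^23 then (x_1x_2^{−1})^23 = 1, and the only element of order dividing gcd(23, 28) = 1 is 1, so x_1 = x_2.
With g(0) = 0 this makes g injective on all of ℤ/29ℤ, hence bijective (finite equal-size domain and codomain). In particular g is injective.
Since g is injective, we find the preimage of 21. The inverse of x ↦ x^23 on (ℤ/29ℤ)^× is x ↦ x^11, because 23·11 = 253 = 9·28 + 1 ≡ 1 (mod 28) and x^{28} = 1 for x ≠ 0 (Fermat). So g⁻¹(21) = 21^11 mod 29.
Repeated squaring mod 29: 21^1 ≡ 21, 21^2 ≡ 21² = 441 ≡ 6, 21^4 ≡ 6² = 36 ≡ 7, 21^8 ≡ 7² = 49 ≡ 20. Since 11 = 8 + 2 + 1, 21^11 ≡ 20·6·21: 20·6 = 120 ≡ 4, then 4·21 = 84 ≡ 26. So 21^11 ≡ 26 (mod 29).
Hence g⁻¹(21) = 26.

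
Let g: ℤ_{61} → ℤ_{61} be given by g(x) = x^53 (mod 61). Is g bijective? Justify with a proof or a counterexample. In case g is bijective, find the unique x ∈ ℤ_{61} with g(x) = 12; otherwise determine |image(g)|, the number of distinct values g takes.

22

Since 61 is prime, the nonzero elements of ℤ_{61} form a cyclic group of order 60.
As gcd(53, 60) = 1, raising to the 53rd power is a bijection on this group: if x_1^53 ≡ x_2^53 then (x_1x_2^{−1})^53 = 1, and the only element of order dividing gcd(53, 60) = 1 is 1, so x_1 = x_2.
With g(0) = 0 this makes g injective on all of ℤ_{61}, hence bijective (finite equal-size domain and codomain). In particular g is bijective.
Since g is bijective, we find the preimage of 12. The inverse of x ↦ x^53 on (ℤ_{61})^× is x ↦ x^17, because 53·17 = 901 = 15·60 + 1 ≡ 1 (mod 60) and x^{60} = 1 for x ≠ 0 (Fermat). So g⁻¹(12) = 12^17 mod 61.
Repeated squaring mod 61: 12^1 ≡ 12, 12^2 ≡ 12² = 144 ≡ 22, 12^4 ≡ 22² = 484 ≡ 57, 12^8 ≡ 57² = 3249 ≡ 16, 12^16 ≡ 16² = 256 ≡ 12. Since 17 = 16 + 1, 12^17 ≡ 12·12: 12·12 = 144 ≡ 22. So 12^17 ≡ 22 (mod 61).
Hence g⁻¹(12) = 22.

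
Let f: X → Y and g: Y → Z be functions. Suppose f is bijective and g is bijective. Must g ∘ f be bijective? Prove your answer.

Injectivity: if g(f(a)) = g(f(b)) then f(a) = f(b) (g injective) so a = b (f injective).
Surjectivity: for c ∈ Z pick b with g(b) = c, then a with f(a) = b; then (g ∘ f)(a) = c.
Hence g ∘ f is bijective.

bijective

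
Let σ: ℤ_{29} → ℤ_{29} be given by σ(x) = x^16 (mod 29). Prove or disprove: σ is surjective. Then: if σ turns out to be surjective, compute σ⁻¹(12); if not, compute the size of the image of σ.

8

σ(2): Repeated squaring mod 29: 2^1 ≡ 2, 2^2 ≡ 2² = 4, 2^4 ≡ 4² = 16, 2^8 ≡ 16² = 256 ≡ 24, 2^16 ≡ 24² = 576 ≡ 25. So 2^16 ≡ 25 (mod 29).
σ(5): Repeated squaring mod 29: 5^1 ≡ 5, 5^2 ≡ 5² = 25, 5^4 ≡ 25² = 625 ≡ 16, 5^8 ≡ 16² = 256 ≡ 24, 5^16 ≡ 24² = 576 ≡ 25. So 5^16 ≡ 25 (mod 29).
So σ(2) = σ(5) = 25 while 2 ≠ 5, thus σ is not injective.
A non-injective map from the 29-element set ℤ_{29} to itself takes at most 28 distinct values, so it cannot be surjective. So σ is not surjective.
Since σ is not surjective, we determine |image(σ)|. Computing x^16 mod 29 for each x (by repeated squaring, reducing mod 29 at every step), the values σ(0), σ(1), …, σ(28) are: 0, 1, 25, 20, 16, 25, 7, 20, 23, 23, 16, 24, 1, 24, 7, 7, 24, 1, 24, 16, 23, 23, 20, 7, 25, 16, 20, 25, 1.
The distinct values are {0, 1, 7, 16, 20, 23, 24, 25}; there are 8 of them.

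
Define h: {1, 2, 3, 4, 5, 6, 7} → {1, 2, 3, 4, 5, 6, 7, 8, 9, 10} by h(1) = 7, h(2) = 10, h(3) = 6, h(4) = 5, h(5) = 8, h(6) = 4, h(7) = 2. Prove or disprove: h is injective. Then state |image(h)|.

The values h(1), …, h(7) are 7, 10, 6, 5, 8, 4, 2 — all distinct.
So h(u) = h(v) only when u = v, and h is injective.
The image of h is {2, 4, 5, 6, 7, 8, 10}, which has 7 elements.

7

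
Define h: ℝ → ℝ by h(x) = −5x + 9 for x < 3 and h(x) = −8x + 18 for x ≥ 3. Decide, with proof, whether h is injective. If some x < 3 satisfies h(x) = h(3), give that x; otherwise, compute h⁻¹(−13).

31/8

Both pieces are strictly decreasing (slopes −5 and −8), so each is injective on its own interval.
The left piece maps (−∞, 3) onto (−6, ∞); the right piece maps [3, ∞) onto (−∞, −6].
These images are disjoint, so no value is attained by both pieces. So h is injective.
Because the two images are disjoint, no x < 3 has h(x) = h(3), so we compute h⁻¹(−13): −13 lies in (−∞, −6], so solve −8x + 18 = −13: x = (−13 − 18)/(−8) = 31/8.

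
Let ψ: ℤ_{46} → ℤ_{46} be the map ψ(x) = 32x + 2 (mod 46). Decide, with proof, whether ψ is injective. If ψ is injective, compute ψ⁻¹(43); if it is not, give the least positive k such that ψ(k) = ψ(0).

23

We have gcd(32, 46) = 2 > 1. Taking u = 0 and v = 23: ψ(0) = 2 and ψ(23) = 32·23 + 2 = 738 ≡ 2 (mod 46).
So ψ(0) = ψ(23) while 0 ≠ 23, hence ψ is not injective.
Since ψ is not injective, we find the least positive k with ψ(k) = ψ(0): this means 32k ≡ 0 (mod 46), i.e. 46 ∣ 32k. Since gcd(32, 46) = 2, dividing through by 2 this holds exactly when 23 ∣ 16k, and as gcd(16, 23) = 1, exactly when 23 ∣ k.
The smallest positive such k is 23.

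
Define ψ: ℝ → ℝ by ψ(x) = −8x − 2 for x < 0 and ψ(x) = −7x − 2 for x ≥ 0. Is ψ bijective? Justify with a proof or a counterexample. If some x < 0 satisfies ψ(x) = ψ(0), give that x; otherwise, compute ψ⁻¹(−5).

Both pieces are strictly decreasing (slopes −8 and −7), so each is injective on its own interval.
The left piece maps (−∞, 0) onto (−2, ∞); the right piece maps [0, ∞) onto (−∞, −2].
Since −2 = −2, the images partition ℝ: ψ is injective and surjective, hence bijective.
Because the two images are disjoint, no x < 0 has ψ(x) = ψ(0), so we compute ψ⁻¹(−5): −5 lies in (−∞, −2], so solve −7x − 2 = −5: x = (−5 + 2)/(−7) = 3/7.

3/7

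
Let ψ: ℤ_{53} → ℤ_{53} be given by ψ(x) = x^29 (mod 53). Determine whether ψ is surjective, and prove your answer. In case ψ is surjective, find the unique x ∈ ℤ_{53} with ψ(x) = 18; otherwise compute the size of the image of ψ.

Since 53 is prime, the nonzero elements of ℤ_{53} form a cyclic group of order 52.
As gcd(29, 52) = 1, raising to the 29th power is a bijection on this group: if x_1^29 ≡ x_2^29 then (x_1x_2^{−1})^29 = 1, and the only element of order dividing gcd(29, 52) = 1 is 1, so x_1 = x_2.
With ψ(0) = 0 this makes ψ injective on all of ℤ_{53}, hence bijective (finite equal-size domain and codomain). In particular ψ is surjective.
Since ψ is surjective, we find the preimage of 18. The inverse of x ↦ x^29 on (ℤ_{53})^× is x ↦ x^9, because 29·9 = 261 = 5·52 + 1 ≡ 1 (mod 52) and x^{52} = 1 for x ≠ 0 (Fermat). So ψ⁻¹(18) = 18^9 mod 53.
Repeated squaring mod 53: 18^1 ≡ 18, 18^2 ≡ 18² = 324 ≡ 6, 18^4 ≡ 6² = 36, 18^8 ≡ 36² = 1296 ≡ 24. Since 9 = 8 + 1, 18^9 ≡ 24·18: 24·18 = 432 ≡ 8. So 18^9 ≡ 8 (mod 53).
Hence ψ⁻¹(18) = 8.

8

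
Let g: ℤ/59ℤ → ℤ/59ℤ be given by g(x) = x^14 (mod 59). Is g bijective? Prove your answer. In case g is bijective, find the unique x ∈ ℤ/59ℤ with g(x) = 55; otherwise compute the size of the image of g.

g(29): Repeated squaring mod 59: 29^1 ≡ 29, 29^2 ≡ 29² = 841 ≡ 15, 29^4 ≡ 15² = 225 ≡ 48, 29^8 ≡ 48² = 2304 ≡ 3. Since 14 = 8 + 4 + 2, 29^14 ≡ 3·48·15: 3·48 = 144 ≡ 26, then 26·15 = 390 ≡ 36. So 29^14 ≡ 36 (mod 59).
g(30): Repeated squaring mod 59: 30^1 ≡ 30, 30^2 ≡ 30² = 900 ≡ 15, 30^4 ≡ 15² = 225 ≡ 48, 30^8 ≡ 48² = 2304 ≡ 3. Since 14 = 8 + 4 + 2, 30^14 ≡ 3·48·15: 3·48 = 144 ≡ 26, then 26·15 = 390 ≡ 36. So 30^14 ≡ 36 (mod 59).
So g(29) = g(30) = 36 while 29 ≠ 30, thus g is not injective, hence not bijective.
Since g is not bijective, we determine |image(g)|. Computing x^14 mod 59 for each x (by repeated squaring, reducing mod 59 at every step), the values g(0), g(1), …, g(58) are: 0, 1, 41, 16, 29, 22, 7, 28, 9, 20, 17, 4, 51, 3, 27, 57, 15, 19, 53, 21, 48, 35, 46, 49, 26, 12, 5, 25, 45, 36, 36, 45, 25, 5, 12, 26, 49, 46, 35, 48, 21, 53, 19, 15, 57, 27, 3, 51, 4, 17, 20, 9, 28, 7, 22, 29, 16, 41, 1.
The distinct values are {0, 1, 3, 4, 5, 7, 9, 12, 15, 16, 17, 19, 20, 21, 22, 25, 26, 27, 28, 29, 35, 36, 41, 45, 46, 48, 49, 51, 53, 57}; there are 30 of them.

30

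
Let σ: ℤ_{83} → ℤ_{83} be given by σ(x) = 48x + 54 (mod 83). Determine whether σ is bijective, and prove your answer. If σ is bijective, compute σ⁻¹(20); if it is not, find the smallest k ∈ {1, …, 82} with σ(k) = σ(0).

65

Suppose σ(u) = σ(v) in ℤ_{83}. Then 48u + 54 ≡ 48v + 54 (mod 83), so 48(u − v) ≡ 0 (mod 83).
Since gcd(48, 83) = 1, 48 is invertible modulo 83, thus u − v ≡ 0 (mod 83), i.e. u = v.
We now compute 48⁻¹ mod 83 explicitly. Euclid's algorithm: 83 = 1·48 + 35, 48 = 1·35 + 13, 35 = 2·13 + 9, 13 = 1·9 + 4, 9 = 2·4 + 1; back-substituting gives 1 = 64·48 − 37·83, so 48⁻¹ ≡ 64 (mod 83).
For any y ∈ ℤ_{83}, x = 64(y − 54) mod 83 satisfies σ(x) = 48·64(y − 54) + 54 ≡ y (since 48·64 ≡ 1 mod 83). So every y has a preimage.
Hence σ is bijective.
Since σ is bijective, we compute σ⁻¹(20): solve 48x + 54 ≡ 20 (mod 83), i.e. 48x ≡ 49 (mod 83).
Multiplying by 48⁻¹ = 64 gives x ≡ 64·49 = 3136 = 37·83 + 65 ≡ 65 (mod 83).
Check: σ(65) = 48·65 + 54 = 3174 = 38·83 + 20 ≡ 20 (mod 83).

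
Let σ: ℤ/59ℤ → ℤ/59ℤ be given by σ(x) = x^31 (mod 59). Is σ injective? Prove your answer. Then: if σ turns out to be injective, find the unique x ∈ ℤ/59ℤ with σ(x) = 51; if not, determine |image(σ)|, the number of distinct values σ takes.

Since 59 is prime, the nonzero elements of ℤ/59ℤ form a cyclic group of order 58.
As gcd(31, 58) = 1, raising to the 31st power is a bijection on this group: if u^31 ≡ v^31 then (uv^{−1})^31 = 1, and the only element of order dividing gcd(31, 58) = 1 is 1, so u = v.
With σ(0) = 0 this makes σ injective on all of ℤ/59ℤ, hence bijective (finite equal-size domain and codomain). In particular σ is injective.
Since σ is injective, we find the preimage of 51. The inverse of x ↦ x^31 on (ℤ/59ℤ)^× is x ↦ x^15, because 31·15 = 465 = 8·58 + 1 ≡ 1 (mod 58) and x^{58} = 1 for x ≠ 0 (Fermat). So σ⁻¹(51) = 51^15 mod 59.
Repeated squaring mod 59: 51^1 ≡ 51, 51^2 ≡ 51² = 2601 ≡ 5, 51^4 ≡ 5² = 25, 51^8 ≡ 25² = 625 ≡ 35. Since 15 = 8 + 4 + 2 + 1, 51^15 ≡ 35·25·5·51: 35·25 = 875 ≡ 49, then 49·5 = 245 ≡ 9, then 9·51 = 459 ≡ 46. So 51^15 ≡ 46 (mod 59).
Hence σ⁻¹(51) = 46.

46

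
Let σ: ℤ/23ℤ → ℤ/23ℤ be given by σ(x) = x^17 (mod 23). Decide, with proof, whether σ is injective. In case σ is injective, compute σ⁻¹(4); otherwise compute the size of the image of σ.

Since 23 is prime, the nonzero elements of ℤ/23ℤ form a cyclic group of order 22.
As gcd(17, 22) = 1, raising to the 17th power is a bijection on this group: if u^17 ≡ v^17 then (uv^{−1})^17 = 1, and the only element of order dividing gcd(17, 22) = 1 is 1, so u = v.
With σ(0) = 0 this makes σ injective on all of ℤ/23ℤ, hence bijective (finite equal-size domain and codomain). In particular σ is injective.
Since σ is injective, we find the preimage of 4. The inverse of x ↦ x^17 on (ℤ/23ℤ)^× is x ↦ x^13, because 17·13 = 221 = 10·22 + 1 ≡ 1 (mod 22) and x^{22} = 1 for x ≠ 0 (Fermat). So σ⁻¹(4) = 4^13 mod 23.
Repeated squaring mod 23: 4^1 ≡ 4, 4^2 ≡ 4² = 16, 4^4 ≡ 16² = 256 ≡ 3, 4^8 ≡ 3² = 9. Since 13 = 8 + 4 + 1, 4^13 ≡ 9·3·4: 9·3 = 27 ≡ 4, then 4·4 = 16. So 4^13 ≡ 16 (mod 23).
Hence σ⁻¹(4) = 16.

16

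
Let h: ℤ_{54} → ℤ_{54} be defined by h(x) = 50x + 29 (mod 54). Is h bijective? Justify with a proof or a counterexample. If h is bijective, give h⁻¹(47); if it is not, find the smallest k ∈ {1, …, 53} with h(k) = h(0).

We have gcd(50, 54) = 2 > 1. Taking x_1 = 0 and x_2 = 27: h(0) = 29 and h(27) = 50·27 + 29 = 1379 ≡ 29 (mod 54).
So h(0) = h(27) while 0 ≠ 27, thus h is not injective, hence not bijective.
Since h is not bijective, we find the least positive k with h(k) = h(0): this means 50k ≡ 0 (mod 54), i.e. 54 ∣ 50k. Since gcd(50, 54) = 2, dividing through by 2 this holds exactly when 27 ∣ 25k, and as gcd(25, 27) = 1, exactly when 27 ∣ k.
The smallest positive such k is 27.

27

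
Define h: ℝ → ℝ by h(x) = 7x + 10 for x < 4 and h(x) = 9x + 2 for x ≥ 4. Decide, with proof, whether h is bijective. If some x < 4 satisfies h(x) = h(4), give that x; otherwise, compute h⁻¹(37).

Both pieces are strictly increasing (slopes 7 and 9), so each is injective on its own interval.
The left piece maps (−∞, 4) onto (−∞, 38); the right piece maps [4, ∞) onto [38, ∞).
Since 38 = 38, the images partition ℝ: h is injective and surjective, hence bijective.
Because the two images are disjoint, no x < 4 has h(x) = h(4), so we compute h⁻¹(37): 37 lies in (−∞, 38), so solve 7x + 10 = 37: x = (37 − 10)/7 = 27/7.

27/7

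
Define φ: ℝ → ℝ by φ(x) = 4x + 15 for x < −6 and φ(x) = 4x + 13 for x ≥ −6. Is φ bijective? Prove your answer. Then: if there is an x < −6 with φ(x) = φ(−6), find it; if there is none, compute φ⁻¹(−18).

-13/2

Both pieces are strictly increasing (slopes 4 and 4), so each is injective on its own interval.
The left piece maps (−∞, −6) onto (−∞, −9); the right piece maps [−6, ∞) onto [−11, ∞).
These images overlap. In particular φ(−6) = −11 (right piece), and solving 4x + 15 = −11 on the left piece gives x = −13/2 < −6.
So φ(−13/2) = φ(−6) with −13/2 ≠ −6, and φ is not injective, hence not bijective. This x = −13/2 is the requested value below −6.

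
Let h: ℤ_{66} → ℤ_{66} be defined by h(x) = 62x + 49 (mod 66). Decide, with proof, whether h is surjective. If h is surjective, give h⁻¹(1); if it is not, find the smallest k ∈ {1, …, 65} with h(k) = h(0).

33

Since gcd(62, 66) = 2, we have 62x ≡ 0 (mod 2) for all x, so h(x) ≡ 1 (mod 2).
But 0 ≢ 1 (mod 2), so 0 ∈ ℤ_{66} has no preimage. So h is not surjective.
Since h is not surjective, we find the least positive k with h(k) = h(0): this means 62k ≡ 0 (mod 66), i.e. 66 ∣ 62k. Since gcd(62, 66) = 2, dividing through by 2 this holds exactly when 33 ∣ 31k, and as gcd(31, 33) = 1, exactly when 33 ∣ k.
The smallest positive such k is 33.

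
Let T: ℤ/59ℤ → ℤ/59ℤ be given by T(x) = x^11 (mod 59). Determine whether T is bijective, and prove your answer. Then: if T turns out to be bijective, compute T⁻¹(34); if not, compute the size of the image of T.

40

Since 59 is prime, the nonzero elements of ℤ/59ℤ form a cyclic group of order 58.
As gcd(11, 58) = 1, raising to the 11th power is a bijection on this group: if s^11 ≡ t^11 then (st^{−1})^11 = 1, and the only element of order dividing gcd(11, 58) = 1 is 1, so s = t.
With T(0) = 0 this makes T injective on all of ℤ/59ℤ, hence bijective (finite equal-size domain and codomain). In particular T is bijective.
Since T is bijective, we find the preimage of 34. The inverse of x ↦ x^11 on (ℤ/59ℤ)^× is x ↦ x^37, because 11·37 = 407 = 7·58 + 1 ≡ 1 (mod 58) and x^{58} = 1 for x ≠ 0 (Fermat). So T⁻¹(34) = 34^37 mod 59.
Repeated squaring mod 59: 34^1 ≡ 34, 34^2 ≡ 34² = 1156 ≡ 35, 34^4 ≡ 35² = 1225 ≡ 45, 34^8 ≡ 45² = 2025 ≡ 19, 34^16 ≡ 19² = 361 ≡ 7, 34^32 ≡ 7² = 49. Since 37 = 32 + 4 + 1, 34^37 ≡ 49·45·34: 49·45 = 2205 ≡ 22, then 22·34 = 748 ≡ 40. So 34^37 ≡ 40 (mod 59).
Hence T⁻¹(34) = 40.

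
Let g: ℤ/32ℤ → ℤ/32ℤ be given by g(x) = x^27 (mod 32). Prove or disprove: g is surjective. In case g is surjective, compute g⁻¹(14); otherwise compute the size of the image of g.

g(0) = 0^27 = 0.
g(2): Repeated squaring mod 32: 2^1 ≡ 2, 2^2 ≡ 2² = 4, 2^4 ≡ 4² = 16, 2^8 ≡ 16² = 256 ≡ 0, 2^16 ≡ 0² = 0. Since 27 = 16 + 8 + 2 + 1, 2^27 ≡ 0·0·4·2: 0·0 = 0, then 0·4 = 0, then 0·2 = 0. So 2^27 ≡ 0 (mod 32).
So g(0) = g(2) = 0 while 0 ≠ 2, hence g is not injective.
A non-injective map from the 32-element set ℤ/32ℤ to itself takes at most 31 distinct values, so it cannot be surjective. So g is not surjective.
Since g is not surjective, we determine |image(g)|. Computing x^27 mod 32 for each x (by repeated squaring, reducing mod 32 at every step), the values g(0), g(1), …, g(31) are: 0, 1, 0, 27, 0, 29, 0, 23, 0, 25, 0, 19, 0, 21, 0, 15, 0, 17, 0, 11, 0, 13, 0, 7, 0, 9, 0, 3, 0, 5, 0, 31.
The distinct values are {0, 1, 3, 5, 7, 9, 11, 13, 15, 17, 19, 21, 23, 25, 27, 29, 31}; there are 17 of them.

17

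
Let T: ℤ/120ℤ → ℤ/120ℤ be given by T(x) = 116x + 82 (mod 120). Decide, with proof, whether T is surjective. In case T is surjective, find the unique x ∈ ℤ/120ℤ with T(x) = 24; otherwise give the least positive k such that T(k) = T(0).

30

Since gcd(116, 120) = 4, we have 116x ≡ 0 (mod 4) for all x, so T(x) ≡ 2 (mod 4).
But 0 ≢ 2 (mod 4), so 0 ∈ ℤ/120ℤ has no preimage. Hence T is not surjective.
Since T is not surjective, we find the least positive k with T(k) = T(0): this means 116k ≡ 0 (mod 120), i.e. 120 ∣ 116k. Since gcd(116, 120) = 4, dividing through by 4 this holds exactly when 30 ∣ 29k, and as gcd(29, 30) = 1, exactly when 30 ∣ k.
The smallest positive such k is 30.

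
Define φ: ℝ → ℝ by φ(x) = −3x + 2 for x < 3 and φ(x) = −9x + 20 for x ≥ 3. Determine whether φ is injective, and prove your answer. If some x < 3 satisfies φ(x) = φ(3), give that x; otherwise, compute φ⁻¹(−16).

Both pieces are strictly decreasing (slopes −3 and −9), so each is injective on its own interval.
The left piece maps (−∞, 3) onto (−7, ∞); the right piece maps [3, ∞) onto (−∞, −7].
These images are disjoint, so no value is attained by both pieces. Thus φ is injective.
Because the two images are disjoint, no x < 3 has φ(x) = φ(3), so we compute φ⁻¹(−16): −16 lies in (−∞, −7], so solve −9x + 20 = −16: x = (−16 − 20)/(−9) = 4.

4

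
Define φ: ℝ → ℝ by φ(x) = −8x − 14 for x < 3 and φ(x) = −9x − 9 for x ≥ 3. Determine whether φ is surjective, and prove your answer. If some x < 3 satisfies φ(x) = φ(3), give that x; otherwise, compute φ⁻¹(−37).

11/4

Both pieces are strictly decreasing (slopes −8 and −9), so each is injective on its own interval.
The left piece maps (−∞, 3) onto (−38, ∞); the right piece maps [3, ∞) onto (−∞, −36].
The union (−38, ∞) ∪ (−∞, −36] covers ℝ, so φ is surjective.
For the follow-up: the images overlap, so an x < 3 with φ(x) = φ(3) exists. φ(3) = −36; solving −8x − 14 = −36 for x < 3 gives x = (−36 + 14)/(−8) = 11/4.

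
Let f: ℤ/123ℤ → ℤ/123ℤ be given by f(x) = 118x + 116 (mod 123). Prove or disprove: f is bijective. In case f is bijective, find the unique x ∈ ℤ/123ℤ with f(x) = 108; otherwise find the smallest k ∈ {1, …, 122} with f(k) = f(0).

Suppose f(a) = f(b) in ℤ/123ℤ. Then 118a + 116 ≡ 118b + 116 (mod 123), hence 118(a − b) ≡ 0 (mod 123).
Since gcd(118, 123) = 1, 118 is invertible modulo 123, therefore a − b ≡ 0 (mod 123), i.e. a = b.
We now compute 118⁻¹ mod 123 explicitly. Euclid's algorithm: 123 = 1·118 + 5, 118 = 23·5 + 3, 5 = 1·3 + 2, 3 = 1·2 + 1; back-substituting gives 1 = 49·118 − 47·123, so 118⁻¹ ≡ 49 (mod 123).
For any y ∈ ℤ/123ℤ, x = 49(y − 116) mod 123 satisfies f(x) = 118·49(y − 116) + 116 ≡ y (since 118·49 ≡ 1 mod 123). So every y has a preimage.
Hence f is bijective.
Since f is bijective, we compute f⁻¹(108): solve 118x + 116 ≡ 108 (mod 123), i.e. 118x ≡ 115 (mod 123).
Multiplying by 118⁻¹ = 49 gives x ≡ 49·115 = 5635 = 45·123 + 100 ≡ 100 (mod 123).
Check: f(100) = 118·100 + 116 = 11916 = 96·123 + 108 ≡ 108 (mod 123).

100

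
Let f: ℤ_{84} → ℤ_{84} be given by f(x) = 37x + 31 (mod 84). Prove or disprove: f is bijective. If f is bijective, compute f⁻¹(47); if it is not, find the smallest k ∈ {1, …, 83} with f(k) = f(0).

64

If f(a) = f(b), then 37a ≡ 37b (mod 84). Because gcd(37, 84) = 1, we may cancel 37 to get a ≡ b (mod 84).
We now compute 37⁻¹ mod 84 explicitly. Euclid's algorithm: 84 = 2·37 + 10, 37 = 3·10 + 7, 10 = 1·7 + 3, 7 = 2·3 + 1; back-substituting gives 1 = 25·37 − 11·84, so 37⁻¹ ≡ 25 (mod 84).
For any y ∈ ℤ_{84}, x = 25(y − 31) mod 84 satisfies f(x) = 37·25(y − 31) + 31 ≡ y (since 37·25 ≡ 1 mod 84). So every y has a preimage.
Therefore f is bijective.
Since f is bijective, we find f⁻¹(47): we need 37x ≡ 47 − 31 ≡ 16 (mod 84). Using 37⁻¹ = 25: x ≡ 25·16 = 400 = 4·84 + 64, so x = 64.
Check: f(64) = 37·64 + 31 = 2399 = 28·84 + 47 ≡ 47 (mod 84).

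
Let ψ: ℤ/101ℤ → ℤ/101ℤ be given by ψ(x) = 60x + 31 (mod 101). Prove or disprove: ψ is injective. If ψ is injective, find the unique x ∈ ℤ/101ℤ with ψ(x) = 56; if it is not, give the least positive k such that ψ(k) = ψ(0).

93

If ψ(x_1) = ψ(x_2), then 60x_1 ≡ 60x_2 (mod 101). Because gcd(60, 101) = 1, we may cancel 60 to get x_1 ≡ x_2 (mod 101).
Thus ψ is injective.
We now compute 60⁻¹ mod 101 explicitly. Euclid's algorithm: 101 = 1·60 + 41, 60 = 1·41 + 19, 41 = 2·19 + 3, 19 = 6·3 + 1; back-substituting gives 1 = 32·60 − 19·101, so 60⁻¹ ≡ 32 (mod 101).
Since ψ is injective, we compute ψ⁻¹(56): solve 60x + 31 ≡ 56 (mod 101), i.e. 60x ≡ 25 (mod 101).
Multiplying by 60⁻¹ = 32 gives x ≡ 32·25 = 800 = 7·101 + 93 ≡ 93 (mod 101).
Check: ψ(93) = 60·93 + 31 = 5611 = 55·101 + 56 ≡ 56 (mod 101).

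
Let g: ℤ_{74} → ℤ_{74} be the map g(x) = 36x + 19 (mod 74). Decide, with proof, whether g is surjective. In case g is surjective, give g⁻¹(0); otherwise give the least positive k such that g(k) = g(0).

Since gcd(36, 74) = 2, we have 36x ≡ 0 (mod 2) for all x, so g(x) ≡ 1 (mod 2).
But 0 ≢ 1 (mod 2), so 0 ∈ ℤ_{74} has no preimage. So g is not surjective.
Since g is not surjective, we find the least positive k with g(k) = g(0): this means 36k ≡ 0 (mod 74), i.e. 74 ∣ 36k. Since gcd(36, 74) = 2, dividing through by 2 this holds exactly when 37 ∣ 18k, and as gcd(18, 37) = 1, exactly when 37 ∣ k.
The smallest positive such k is 37.

37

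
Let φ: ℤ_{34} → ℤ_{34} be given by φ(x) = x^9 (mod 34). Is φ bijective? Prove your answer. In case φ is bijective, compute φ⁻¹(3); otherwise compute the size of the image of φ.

Computing x^9 mod 34 for each x (by repeated squaring, reducing mod 34 at every step), the values φ(0), φ(1), …, φ(33) are: 0, 1, 2, 31, 4, 29, 28, 27, 8, 9, 24, 23, 22, 13, 20, 15, 16, 17, 18, 19, 14, 21, 12, 11, 10, 25, 26, 7, 6, 5, 30, 3, 32, 33.
Every element of ℤ_{34} appears exactly once in this list, so φ is a bijection, and in particular bijective.
Since φ is bijective, we read off the preimage of 3 from the same table: φ(31) = 3, so φ⁻¹(3) = 31.

31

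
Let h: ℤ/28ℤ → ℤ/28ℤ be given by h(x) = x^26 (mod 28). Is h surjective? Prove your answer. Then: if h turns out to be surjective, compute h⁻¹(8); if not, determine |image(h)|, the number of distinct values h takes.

8

h(6): Repeated squaring mod 28: 6^1 ≡ 6, 6^2 ≡ 6² = 36 ≡ 8, 6^4 ≡ 8² = 64 ≡ 8, 6^8 ≡ 8² = 64 ≡ 8, 6^16 ≡ 8² = 64 ≡ 8. Since 26 = 16 + 8 + 2, 6^26 ≡ 8·8·8: 8·8 = 64 ≡ 8, then 8·8 = 64 ≡ 8. So 6^26 ≡ 8 (mod 28).
h(8): Repeated squaring mod 28: 8^1 ≡ 8, 8^2 ≡ 8² = 64 ≡ 8, 8^4 ≡ 8² = 64 ≡ 8, 8^8 ≡ 8² = 64 ≡ 8, 8^16 ≡ 8² = 64 ≡ 8. Since 26 = 16 + 8 + 2, 8^26 ≡ 8·8·8: 8·8 = 64 ≡ 8, then 8·8 = 64 ≡ 8. So 8^26 ≡ 8 (mod 28).
So h(6) = h(8) = 8 while 6 ≠ 8, hence h is not injective.
A non-injective map from the 28-element set ℤ/28ℤ to itself takes at most 27 distinct values, so it cannot be surjective. Hence h is not surjective.
Since h is not surjective, we determine |image(h)|. Computing x^26 mod 28 for each x (by repeated squaring, reducing mod 28 at every step), the values h(0), h(1), …, h(27) are: 0, 1, 4, 9, 16, 25, 8, 21, 8, 25, 16, 9, 4, 1, 0, 1, 4, 9, 16, 25, 8, 21, 8, 25, 16, 9, 4, 1.
The distinct values are {0, 1, 4, 8, 9, 16, 21, 25}; there are 8 of them.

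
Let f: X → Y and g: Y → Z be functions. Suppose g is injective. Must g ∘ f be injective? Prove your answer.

not injective

No. Take X = {1, 2}, Y = Z = {1, 2, 3, 4, 5}, f(1) = f(2) = 1, and g = identity (injective).
Then (g ∘ f)(1) = (g ∘ f)(2) = 1 with 1 ≠ 2, so g ∘ f is not injective.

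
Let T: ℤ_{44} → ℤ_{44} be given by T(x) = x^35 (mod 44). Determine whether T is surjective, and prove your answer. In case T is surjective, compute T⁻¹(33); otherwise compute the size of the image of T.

9

T(1) = 1^35 = 1.
T(5): Repeated squaring mod 44: 5^1 ≡ 5, 5^2 ≡ 5² = 25, 5^4 ≡ 25² = 625 ≡ 9, 5^8 ≡ 9² = 81 ≡ 37, 5^16 ≡ 37² = 1369 ≡ 5, 5^32 ≡ 5² = 25. Since 35 = 32 + 2 + 1, 5^35 ≡ 25·25·5: 25·25 = 625 ≡ 9, then 9·5 = 45 ≡ 1. So 5^35 ≡ 1 (mod 44).
So T(1) = T(5) = 1 while 1 ≠ 5, so T is not injective.
A non-injective map from the 44-element set ℤ_{44} to itself takes at most 43 distinct values, so it cannot be surjective. Thus T is not surjective.
Since T is not surjective, we determine |image(T)|. Computing x^35 mod 44 for each x (by repeated squaring, reducing mod 44 at every step), the values T(0), T(1), …, T(43) are: 0, 1, 32, 23, 12, 1, 32, 43, 32, 1, 32, 11, 12, 21, 12, 23, 12, 21, 32, 43, 12, 21, 0, 23, 32, 1, 12, 23, 32, 21, 32, 23, 32, 33, 12, 43, 12, 1, 12, 43, 32, 21, 12, 43.
The distinct values are {0, 1, 11, 12, 21, 23, 32, 33, 43}; there are 9 of them.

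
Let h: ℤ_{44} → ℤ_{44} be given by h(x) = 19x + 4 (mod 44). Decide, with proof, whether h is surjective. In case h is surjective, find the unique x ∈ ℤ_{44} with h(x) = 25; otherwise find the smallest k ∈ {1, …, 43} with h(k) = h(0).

Since gcd(19, 44) = 1, 19 is invertible modulo 44. Euclid's algorithm: 44 = 2·19 + 6, 19 = 3·6 + 1; back-substituting gives 1 = 7·19 − 3·44, so 19⁻¹ ≡ 7 (mod 44).
For any y ∈ ℤ_{44}, x = 7(y − 4) mod 44 satisfies h(x) = 19·7(y − 4) + 4 ≡ y (since 19·7 ≡ 1 mod 44). So every y has a preimage.
Therefore h is surjective.
Since h is surjective, we find h⁻¹(25): we need 19x ≡ 25 − 4 ≡ 21 (mod 44). Using 19⁻¹ = 7: x ≡ 7·21 = 147 = 3·44 + 15, so x = 15.
Check: h(15) = 19·15 + 4 = 289 = 6·44 + 25 ≡ 25 (mod 44).

15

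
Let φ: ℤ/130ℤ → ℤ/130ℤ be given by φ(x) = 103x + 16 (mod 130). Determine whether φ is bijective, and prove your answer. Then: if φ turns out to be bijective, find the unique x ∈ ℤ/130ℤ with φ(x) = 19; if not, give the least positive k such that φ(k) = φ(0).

If φ(a) = φ(b), then 103a ≡ 103b (mod 130). Because gcd(103, 130) = 1, we may cancel 103 to get a ≡ b (mod 130).
We now compute 103⁻¹ mod 130 explicitly. Euclid's algorithm: 130 = 1·103 + 27, 103 = 3·27 + 22, 27 = 1·22 + 5, 22 = 4·5 + 2, 5 = 2·2 + 1; back-substituting gives 1 = 77·103 − 61·130, so 103⁻¹ ≡ 77 (mod 130).
For any y ∈ ℤ/130ℤ, x = 77(y − 16) mod 130 satisfies φ(x) = 103·77(y − 16) + 16 ≡ y (since 103·77 ≡ 1 mod 130). So every y has a preimage.
Thus φ is bijective.
Since φ is bijective, we compute φ⁻¹(19): solve 103x + 16 ≡ 19 (mod 130), i.e. 103x ≡ 3 (mod 130).
Multiplying by 103⁻¹ = 77 gives x ≡ 77·3 = 231 = 1·130 + 101 ≡ 101 (mod 130).
Check: φ(101) = 103·101 + 16 = 10419 = 80·130 + 19 ≡ 19 (mod 130).

101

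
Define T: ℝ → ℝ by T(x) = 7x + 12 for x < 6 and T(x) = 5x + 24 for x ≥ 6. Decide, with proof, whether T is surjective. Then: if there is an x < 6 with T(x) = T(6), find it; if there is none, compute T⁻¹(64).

Both pieces are strictly increasing (slopes 7 and 5), so each is injective on its own interval.
The left piece maps (−∞, 6) onto (−∞, 54); the right piece maps [6, ∞) onto [54, ∞).
These images together cover ℝ, so T is surjective.
Because the two images are disjoint, no x < 6 has T(x) = T(6), so we compute T⁻¹(64): 64 lies in [54, ∞), so solve 5x + 24 = 64: x = (64 − 24)/5 = 8.

8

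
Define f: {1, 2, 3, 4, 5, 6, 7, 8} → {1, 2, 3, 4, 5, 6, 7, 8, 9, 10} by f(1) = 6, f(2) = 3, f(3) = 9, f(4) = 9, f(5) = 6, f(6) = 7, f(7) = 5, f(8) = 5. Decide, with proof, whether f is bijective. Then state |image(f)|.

5

f(3) = 9 = f(4) with 3 ≠ 4, so f is not injective, hence not bijective.
The image of f is {3, 5, 6, 7, 9}, which has 5 elements.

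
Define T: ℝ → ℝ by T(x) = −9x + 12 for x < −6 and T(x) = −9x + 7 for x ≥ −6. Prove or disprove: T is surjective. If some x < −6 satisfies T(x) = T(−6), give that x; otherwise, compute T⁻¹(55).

Both pieces are strictly decreasing (slopes −9 and −9), so each is injective on its own interval.
The left piece maps (−∞, −6) onto (66, ∞); the right piece maps [−6, ∞) onto (−∞, 61].
The union (66, ∞) ∪ (−∞, 61] omits the interval between 66 and 61; in particular 66 has no preimage. So T is not surjective.
Because the two images are disjoint, no x < −6 has T(x) = T(−6), so we compute T⁻¹(55): 55 lies in (−∞, 61], so solve −9x + 7 = 55: x = (55 − 7)/(−9) = −16/3.

-16/3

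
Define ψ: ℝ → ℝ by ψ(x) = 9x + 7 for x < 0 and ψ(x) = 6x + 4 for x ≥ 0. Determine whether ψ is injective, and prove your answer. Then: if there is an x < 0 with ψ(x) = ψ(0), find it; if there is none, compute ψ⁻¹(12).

-1/3

Both pieces are strictly increasing (slopes 9 and 6), so each is injective on its own interval.
The left piece maps (−∞, 0) onto (−∞, 7); the right piece maps [0, ∞) onto [4, ∞).
These images overlap. In particular ψ(0) = 4 (right piece), and solving 9x + 7 = 4 on the left piece gives x = −1/3 < 0.
So ψ(−1/3) = ψ(0) with −1/3 ≠ 0, and ψ is not injective. This x = −1/3 is the requested value below 0.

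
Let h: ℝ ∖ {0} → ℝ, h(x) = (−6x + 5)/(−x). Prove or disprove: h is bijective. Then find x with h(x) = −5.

If h(x) = 6, cross-multiplying gives −1(−6x + 5) = −6(−x), which simplifies to −5 = 0 — false.  So 6 has no preimage and h is not surjective.
Therefore h is not bijective.
Solving h(x) = −5: cross-multiplying gives −6x + 5 = −5(−x), which rearranges to −11x = −5, so x = 5/11.

5/11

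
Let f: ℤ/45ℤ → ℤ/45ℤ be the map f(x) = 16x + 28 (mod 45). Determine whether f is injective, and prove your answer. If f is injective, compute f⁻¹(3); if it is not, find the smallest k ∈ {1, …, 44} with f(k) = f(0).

Recall that injectivity means: for all x_1, x_2 in the domain, f(x_1) = f(x_2) implies x_1 = x_2.
If f(x_1) = f(x_2), then 16x_1 ≡ 16x_2 (mod 45). Because gcd(16, 45) = 1, we may cancel 16 to get x_1 ≡ x_2 (mod 45).
Therefore f is injective.
We now compute 16⁻¹ mod 45 explicitly. Euclid's algorithm: 45 = 2·16 + 13, 16 = 1·13 + 3, 13 = 4·3 + 1; back-substituting gives 1 = 31·16 − 11·45, so 16⁻¹ ≡ 31 (mod 45).
Since f is injective, we compute f⁻¹(3): solve 16x + 28 ≡ 3 (mod 45), i.e. 16x ≡ 20 (mod 45).
Multiplying by 16⁻¹ = 31 gives x ≡ 31·20 = 620 = 13·45 + 35 ≡ 35 (mod 45).
Check: f(35) = 16·35 + 28 = 588 = 13·45 + 3 ≡ 3 (mod 45).

35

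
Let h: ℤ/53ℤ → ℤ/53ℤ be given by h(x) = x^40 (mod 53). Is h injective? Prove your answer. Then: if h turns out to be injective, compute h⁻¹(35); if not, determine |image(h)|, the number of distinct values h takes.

14

h(2): Repeated squaring mod 53: 2^1 ≡ 2, 2^2 ≡ 2² = 4, 2^4 ≡ 4² = 16, 2^8 ≡ 16² = 256 ≡ 44, 2^16 ≡ 44² = 1936 ≡ 28, 2^32 ≡ 28² = 784 ≡ 42. Since 40 = 32 + 8, 2^40 ≡ 42·44: 42·44 = 1848 ≡ 46. So 2^40 ≡ 46 (mod 53).
h(7): Repeated squaring mod 53: 7^1 ≡ 7, 7^2 ≡ 7² = 49, 7^4 ≡ 49² = 2401 ≡ 16, 7^8 ≡ 16² = 256 ≡ 44, 7^16 ≡ 44² = 1936 ≡ 28, 7^32 ≡ 28² = 784 ≡ 42. Since 40 = 32 + 8, 7^40 ≡ 42·44: 42·44 = 1848 ≡ 46. So 7^40 ≡ 46 (mod 53).
So h(2) = h(7) = 46 while 2 ≠ 7, hence h is not injective.
Since h is not injective, we determine |image(h)|. Computing x^40 mod 53 for each x (by repeated squaring, reducing mod 53 at every step), the values h(0), h(1), …, h(52) are: 0, 1, 46, 16, 49, 44, 47, 46, 28, 44, 10, 42, 42, 13, 49, 15, 16, 36, 10, 13, 36, 47, 24, 1, 24, 28, 15, 15, 28, 24, 1, 24, 47, 36, 13, 10, 36, 16, 15, 49, 13, 42, 42, 10, 44, 28, 46, 47, 44, 49, 16, 46, 1.
The distinct values are {0, 1, 10, 13, 15, 16, 24, 28, 36, 42, 44, 46, 47, 49}; there are 14 of them.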